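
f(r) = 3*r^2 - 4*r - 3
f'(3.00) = 14.00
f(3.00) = 12.00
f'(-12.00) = -76.00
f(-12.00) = 477.00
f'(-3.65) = -25.90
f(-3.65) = 51.57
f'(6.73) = 36.38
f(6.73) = 105.96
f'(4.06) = 20.36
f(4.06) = 30.21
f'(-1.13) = -10.78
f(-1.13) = 5.35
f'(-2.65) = -19.90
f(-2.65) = 28.67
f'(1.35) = 4.10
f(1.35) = -2.93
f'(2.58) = 11.48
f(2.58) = 6.65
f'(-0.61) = -7.66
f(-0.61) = 0.56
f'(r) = 6*r - 4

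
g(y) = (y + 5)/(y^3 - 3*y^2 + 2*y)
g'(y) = (y + 5)*(-3*y^2 + 6*y - 2)/(y^3 - 3*y^2 + 2*y)^2 + 1/(y^3 - 3*y^2 + 2*y) = (y*(y^2 - 3*y + 2) - (y + 5)*(3*y^2 - 6*y + 2))/(y^2*(y^2 - 3*y + 2)^2)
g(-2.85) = -0.04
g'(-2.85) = -0.05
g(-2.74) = -0.05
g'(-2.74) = -0.06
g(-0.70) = -1.34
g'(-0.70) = -3.51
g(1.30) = -23.08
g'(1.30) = 58.04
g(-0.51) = -2.32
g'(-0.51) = -7.54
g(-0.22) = -8.02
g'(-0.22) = -48.33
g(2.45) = 4.66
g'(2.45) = -14.85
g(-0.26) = -6.40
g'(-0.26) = -33.89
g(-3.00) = -0.03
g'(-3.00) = -0.04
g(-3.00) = -0.03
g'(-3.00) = -0.04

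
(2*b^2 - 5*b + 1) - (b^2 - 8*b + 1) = b^2 + 3*b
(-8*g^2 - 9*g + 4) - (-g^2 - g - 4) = -7*g^2 - 8*g + 8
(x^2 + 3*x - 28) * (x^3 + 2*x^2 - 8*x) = x^5 + 5*x^4 - 30*x^3 - 80*x^2 + 224*x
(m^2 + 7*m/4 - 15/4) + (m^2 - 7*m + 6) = 2*m^2 - 21*m/4 + 9/4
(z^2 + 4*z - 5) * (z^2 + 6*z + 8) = z^4 + 10*z^3 + 27*z^2 + 2*z - 40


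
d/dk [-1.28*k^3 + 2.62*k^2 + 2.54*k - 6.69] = -3.84*k^2 + 5.24*k + 2.54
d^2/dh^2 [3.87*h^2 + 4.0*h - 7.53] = 7.74000000000000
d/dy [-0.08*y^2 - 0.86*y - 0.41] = -0.16*y - 0.86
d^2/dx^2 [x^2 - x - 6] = 2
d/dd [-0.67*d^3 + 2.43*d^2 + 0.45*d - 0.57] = -2.01*d^2 + 4.86*d + 0.45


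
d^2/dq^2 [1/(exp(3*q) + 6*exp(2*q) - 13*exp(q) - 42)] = ((-9*exp(2*q) - 24*exp(q) + 13)*(exp(3*q) + 6*exp(2*q) - 13*exp(q) - 42) + 2*(3*exp(2*q) + 12*exp(q) - 13)^2*exp(q))*exp(q)/(exp(3*q) + 6*exp(2*q) - 13*exp(q) - 42)^3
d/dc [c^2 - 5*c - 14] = 2*c - 5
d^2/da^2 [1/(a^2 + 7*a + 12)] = 2*(-a^2 - 7*a + (2*a + 7)^2 - 12)/(a^2 + 7*a + 12)^3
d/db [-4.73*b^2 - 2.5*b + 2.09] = -9.46*b - 2.5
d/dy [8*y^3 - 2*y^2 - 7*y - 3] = 24*y^2 - 4*y - 7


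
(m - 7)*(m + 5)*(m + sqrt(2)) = m^3 - 2*m^2 + sqrt(2)*m^2 - 35*m - 2*sqrt(2)*m - 35*sqrt(2)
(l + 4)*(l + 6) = l^2 + 10*l + 24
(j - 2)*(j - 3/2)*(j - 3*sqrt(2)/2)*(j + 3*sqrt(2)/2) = j^4 - 7*j^3/2 - 3*j^2/2 + 63*j/4 - 27/2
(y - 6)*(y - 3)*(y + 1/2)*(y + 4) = y^4 - 9*y^3/2 - 41*y^2/2 + 63*y + 36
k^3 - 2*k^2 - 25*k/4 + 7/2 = (k - 7/2)*(k - 1/2)*(k + 2)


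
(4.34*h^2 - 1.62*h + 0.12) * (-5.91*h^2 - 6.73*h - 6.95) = -25.6494*h^4 - 19.634*h^3 - 19.9696*h^2 + 10.4514*h - 0.834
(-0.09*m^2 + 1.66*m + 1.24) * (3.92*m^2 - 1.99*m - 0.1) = -0.3528*m^4 + 6.6863*m^3 + 1.5664*m^2 - 2.6336*m - 0.124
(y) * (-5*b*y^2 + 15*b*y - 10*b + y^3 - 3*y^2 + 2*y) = -5*b*y^3 + 15*b*y^2 - 10*b*y + y^4 - 3*y^3 + 2*y^2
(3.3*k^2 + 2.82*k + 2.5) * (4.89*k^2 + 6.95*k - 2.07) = 16.137*k^4 + 36.7248*k^3 + 24.993*k^2 + 11.5376*k - 5.175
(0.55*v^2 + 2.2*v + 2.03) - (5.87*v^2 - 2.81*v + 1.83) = -5.32*v^2 + 5.01*v + 0.2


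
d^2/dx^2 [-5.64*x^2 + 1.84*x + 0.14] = -11.2800000000000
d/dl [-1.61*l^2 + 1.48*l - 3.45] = 1.48 - 3.22*l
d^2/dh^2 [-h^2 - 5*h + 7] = -2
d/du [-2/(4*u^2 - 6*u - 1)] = 4*(4*u - 3)/(-4*u^2 + 6*u + 1)^2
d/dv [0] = 0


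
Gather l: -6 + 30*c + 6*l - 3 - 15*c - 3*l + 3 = 15*c + 3*l - 6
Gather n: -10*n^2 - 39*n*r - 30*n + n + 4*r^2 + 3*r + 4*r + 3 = -10*n^2 + n*(-39*r - 29) + 4*r^2 + 7*r + 3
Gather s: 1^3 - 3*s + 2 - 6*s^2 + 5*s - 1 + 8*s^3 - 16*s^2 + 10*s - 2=8*s^3 - 22*s^2 + 12*s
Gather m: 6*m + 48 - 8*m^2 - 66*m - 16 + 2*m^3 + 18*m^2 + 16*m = 2*m^3 + 10*m^2 - 44*m + 32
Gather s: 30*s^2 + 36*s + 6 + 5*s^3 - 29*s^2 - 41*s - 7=5*s^3 + s^2 - 5*s - 1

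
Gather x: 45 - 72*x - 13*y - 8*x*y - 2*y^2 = x*(-8*y - 72) - 2*y^2 - 13*y + 45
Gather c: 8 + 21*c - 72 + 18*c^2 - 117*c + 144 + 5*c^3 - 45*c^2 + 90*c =5*c^3 - 27*c^2 - 6*c + 80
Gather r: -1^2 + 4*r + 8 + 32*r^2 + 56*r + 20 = 32*r^2 + 60*r + 27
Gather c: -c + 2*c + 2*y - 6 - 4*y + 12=c - 2*y + 6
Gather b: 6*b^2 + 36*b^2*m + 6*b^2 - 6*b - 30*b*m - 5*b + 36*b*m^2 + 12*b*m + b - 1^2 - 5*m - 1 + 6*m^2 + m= b^2*(36*m + 12) + b*(36*m^2 - 18*m - 10) + 6*m^2 - 4*m - 2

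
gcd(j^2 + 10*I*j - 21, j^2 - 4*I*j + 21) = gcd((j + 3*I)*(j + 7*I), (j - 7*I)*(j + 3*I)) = j + 3*I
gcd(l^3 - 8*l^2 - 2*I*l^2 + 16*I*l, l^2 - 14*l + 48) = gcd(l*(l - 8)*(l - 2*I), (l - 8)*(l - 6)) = l - 8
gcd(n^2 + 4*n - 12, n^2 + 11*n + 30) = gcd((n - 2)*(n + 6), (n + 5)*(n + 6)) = n + 6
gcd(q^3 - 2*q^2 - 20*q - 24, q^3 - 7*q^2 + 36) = q^2 - 4*q - 12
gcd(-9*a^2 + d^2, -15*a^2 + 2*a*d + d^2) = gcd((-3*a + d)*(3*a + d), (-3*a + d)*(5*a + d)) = 3*a - d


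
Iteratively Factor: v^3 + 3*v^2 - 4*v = (v)*(v^2 + 3*v - 4) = v*(v - 1)*(v + 4)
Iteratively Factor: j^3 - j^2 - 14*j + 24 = (j + 4)*(j^2 - 5*j + 6) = (j - 3)*(j + 4)*(j - 2)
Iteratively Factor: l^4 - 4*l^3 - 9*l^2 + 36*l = (l + 3)*(l^3 - 7*l^2 + 12*l) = (l - 3)*(l + 3)*(l^2 - 4*l) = (l - 4)*(l - 3)*(l + 3)*(l)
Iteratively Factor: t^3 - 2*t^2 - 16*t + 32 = (t - 4)*(t^2 + 2*t - 8) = (t - 4)*(t + 4)*(t - 2)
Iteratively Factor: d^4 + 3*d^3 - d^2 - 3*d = (d)*(d^3 + 3*d^2 - d - 3) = d*(d + 3)*(d^2 - 1) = d*(d + 1)*(d + 3)*(d - 1)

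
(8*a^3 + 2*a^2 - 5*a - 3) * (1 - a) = -8*a^4 + 6*a^3 + 7*a^2 - 2*a - 3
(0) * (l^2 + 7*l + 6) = 0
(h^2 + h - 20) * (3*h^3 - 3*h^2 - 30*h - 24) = 3*h^5 - 93*h^3 + 6*h^2 + 576*h + 480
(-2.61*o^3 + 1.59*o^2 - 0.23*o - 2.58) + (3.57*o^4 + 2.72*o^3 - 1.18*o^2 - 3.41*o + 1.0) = 3.57*o^4 + 0.11*o^3 + 0.41*o^2 - 3.64*o - 1.58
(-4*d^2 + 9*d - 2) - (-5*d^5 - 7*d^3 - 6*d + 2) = 5*d^5 + 7*d^3 - 4*d^2 + 15*d - 4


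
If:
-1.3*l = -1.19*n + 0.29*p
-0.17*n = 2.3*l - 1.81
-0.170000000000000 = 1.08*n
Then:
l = 0.80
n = -0.16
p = -4.23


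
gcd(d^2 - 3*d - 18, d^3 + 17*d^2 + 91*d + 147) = d + 3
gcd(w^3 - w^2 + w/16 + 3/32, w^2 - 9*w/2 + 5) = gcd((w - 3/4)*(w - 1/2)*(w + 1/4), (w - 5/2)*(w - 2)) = 1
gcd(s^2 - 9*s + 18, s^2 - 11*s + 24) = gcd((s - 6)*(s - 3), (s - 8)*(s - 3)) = s - 3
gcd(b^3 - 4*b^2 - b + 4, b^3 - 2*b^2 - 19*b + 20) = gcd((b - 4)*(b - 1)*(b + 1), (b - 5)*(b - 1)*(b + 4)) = b - 1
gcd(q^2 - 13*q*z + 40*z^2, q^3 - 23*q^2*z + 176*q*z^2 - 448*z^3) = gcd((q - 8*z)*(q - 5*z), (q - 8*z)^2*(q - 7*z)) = -q + 8*z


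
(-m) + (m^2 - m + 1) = m^2 - 2*m + 1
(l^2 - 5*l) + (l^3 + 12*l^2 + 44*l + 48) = l^3 + 13*l^2 + 39*l + 48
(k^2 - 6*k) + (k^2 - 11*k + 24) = 2*k^2 - 17*k + 24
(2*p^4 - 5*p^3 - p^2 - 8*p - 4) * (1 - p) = -2*p^5 + 7*p^4 - 4*p^3 + 7*p^2 - 4*p - 4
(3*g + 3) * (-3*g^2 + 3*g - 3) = -9*g^3 - 9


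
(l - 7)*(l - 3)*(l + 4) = l^3 - 6*l^2 - 19*l + 84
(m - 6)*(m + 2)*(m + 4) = m^3 - 28*m - 48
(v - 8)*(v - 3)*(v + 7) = v^3 - 4*v^2 - 53*v + 168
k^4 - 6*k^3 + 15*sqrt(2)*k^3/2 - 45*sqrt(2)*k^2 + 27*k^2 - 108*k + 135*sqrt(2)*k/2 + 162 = (k - 3)^2*(k + 3*sqrt(2)/2)*(k + 6*sqrt(2))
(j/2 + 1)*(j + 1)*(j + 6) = j^3/2 + 9*j^2/2 + 10*j + 6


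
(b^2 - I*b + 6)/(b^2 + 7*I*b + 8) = (b^2 - I*b + 6)/(b^2 + 7*I*b + 8)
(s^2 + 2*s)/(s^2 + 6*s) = (s + 2)/(s + 6)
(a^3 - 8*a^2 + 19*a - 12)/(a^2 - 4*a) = a - 4 + 3/a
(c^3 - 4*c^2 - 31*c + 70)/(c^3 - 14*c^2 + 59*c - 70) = (c + 5)/(c - 5)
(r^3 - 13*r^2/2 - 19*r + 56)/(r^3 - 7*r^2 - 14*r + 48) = (r + 7/2)/(r + 3)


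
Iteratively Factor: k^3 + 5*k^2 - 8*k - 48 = (k + 4)*(k^2 + k - 12) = (k - 3)*(k + 4)*(k + 4)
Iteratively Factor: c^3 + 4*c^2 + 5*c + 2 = (c + 1)*(c^2 + 3*c + 2) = (c + 1)^2*(c + 2)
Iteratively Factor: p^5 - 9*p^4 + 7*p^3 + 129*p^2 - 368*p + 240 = (p - 3)*(p^4 - 6*p^3 - 11*p^2 + 96*p - 80) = (p - 3)*(p + 4)*(p^3 - 10*p^2 + 29*p - 20) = (p - 5)*(p - 3)*(p + 4)*(p^2 - 5*p + 4) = (p - 5)*(p - 3)*(p - 1)*(p + 4)*(p - 4)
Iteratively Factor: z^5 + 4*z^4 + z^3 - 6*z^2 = (z + 2)*(z^4 + 2*z^3 - 3*z^2) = (z - 1)*(z + 2)*(z^3 + 3*z^2) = z*(z - 1)*(z + 2)*(z^2 + 3*z) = z^2*(z - 1)*(z + 2)*(z + 3)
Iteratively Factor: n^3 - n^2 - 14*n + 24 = (n + 4)*(n^2 - 5*n + 6) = (n - 2)*(n + 4)*(n - 3)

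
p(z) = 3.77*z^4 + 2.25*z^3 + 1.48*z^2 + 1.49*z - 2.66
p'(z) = 15.08*z^3 + 6.75*z^2 + 2.96*z + 1.49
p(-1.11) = 0.16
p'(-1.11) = -14.10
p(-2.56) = 127.40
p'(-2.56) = -214.85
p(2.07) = 95.94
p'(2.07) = 170.30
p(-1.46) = 8.45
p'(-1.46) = -35.37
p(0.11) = -2.47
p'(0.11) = 1.92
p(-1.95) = 37.89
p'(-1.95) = -90.43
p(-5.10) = 2280.25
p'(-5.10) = -1838.42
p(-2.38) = 92.81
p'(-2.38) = -170.62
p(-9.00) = 23198.53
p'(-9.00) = -10471.72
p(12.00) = 82291.06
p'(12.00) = 27067.25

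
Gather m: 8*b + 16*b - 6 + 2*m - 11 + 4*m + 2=24*b + 6*m - 15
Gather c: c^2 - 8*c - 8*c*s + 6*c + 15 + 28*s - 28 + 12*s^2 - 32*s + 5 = c^2 + c*(-8*s - 2) + 12*s^2 - 4*s - 8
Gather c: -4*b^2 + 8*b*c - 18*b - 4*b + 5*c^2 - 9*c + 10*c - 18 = -4*b^2 - 22*b + 5*c^2 + c*(8*b + 1) - 18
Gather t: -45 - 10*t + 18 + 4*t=-6*t - 27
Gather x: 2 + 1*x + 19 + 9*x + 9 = 10*x + 30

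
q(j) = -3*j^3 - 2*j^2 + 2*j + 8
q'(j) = -9*j^2 - 4*j + 2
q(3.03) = -87.76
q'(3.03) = -92.75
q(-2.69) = 46.54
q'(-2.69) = -52.36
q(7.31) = -1256.11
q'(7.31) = -508.16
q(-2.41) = 33.56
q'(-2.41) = -40.63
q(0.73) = 7.23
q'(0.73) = -5.72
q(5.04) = -416.80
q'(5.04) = -246.77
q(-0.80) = 6.66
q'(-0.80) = -0.56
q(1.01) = 4.89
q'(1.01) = -11.22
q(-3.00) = 65.00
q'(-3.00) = -67.00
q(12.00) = -5440.00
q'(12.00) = -1342.00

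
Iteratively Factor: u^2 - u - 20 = (u + 4)*(u - 5)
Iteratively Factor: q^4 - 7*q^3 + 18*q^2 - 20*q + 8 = (q - 2)*(q^3 - 5*q^2 + 8*q - 4) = (q - 2)^2*(q^2 - 3*q + 2) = (q - 2)^3*(q - 1)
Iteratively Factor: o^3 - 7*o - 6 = (o + 1)*(o^2 - o - 6) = (o + 1)*(o + 2)*(o - 3)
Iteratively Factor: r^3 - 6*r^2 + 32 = (r - 4)*(r^2 - 2*r - 8) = (r - 4)^2*(r + 2)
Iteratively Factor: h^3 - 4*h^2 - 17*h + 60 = (h - 5)*(h^2 + h - 12) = (h - 5)*(h - 3)*(h + 4)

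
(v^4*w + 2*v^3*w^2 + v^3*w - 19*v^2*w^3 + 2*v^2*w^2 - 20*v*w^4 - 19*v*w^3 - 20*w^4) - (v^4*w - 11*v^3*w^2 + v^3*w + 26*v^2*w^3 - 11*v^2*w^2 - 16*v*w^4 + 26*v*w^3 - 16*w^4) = 13*v^3*w^2 - 45*v^2*w^3 + 13*v^2*w^2 - 4*v*w^4 - 45*v*w^3 - 4*w^4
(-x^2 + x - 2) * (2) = -2*x^2 + 2*x - 4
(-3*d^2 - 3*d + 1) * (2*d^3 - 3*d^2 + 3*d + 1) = -6*d^5 + 3*d^4 + 2*d^3 - 15*d^2 + 1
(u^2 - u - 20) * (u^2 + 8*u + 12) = u^4 + 7*u^3 - 16*u^2 - 172*u - 240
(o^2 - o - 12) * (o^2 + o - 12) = o^4 - 25*o^2 + 144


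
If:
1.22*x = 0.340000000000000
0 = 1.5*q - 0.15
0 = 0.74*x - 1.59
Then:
No Solution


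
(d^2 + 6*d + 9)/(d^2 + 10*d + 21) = (d + 3)/(d + 7)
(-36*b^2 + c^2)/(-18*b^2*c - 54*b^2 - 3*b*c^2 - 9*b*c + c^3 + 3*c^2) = (6*b + c)/(3*b*c + 9*b + c^2 + 3*c)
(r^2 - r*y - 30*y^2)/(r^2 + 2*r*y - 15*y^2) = (-r + 6*y)/(-r + 3*y)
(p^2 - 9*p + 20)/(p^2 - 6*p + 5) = (p - 4)/(p - 1)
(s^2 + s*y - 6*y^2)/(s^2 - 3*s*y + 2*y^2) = (-s - 3*y)/(-s + y)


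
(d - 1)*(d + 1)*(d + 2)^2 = d^4 + 4*d^3 + 3*d^2 - 4*d - 4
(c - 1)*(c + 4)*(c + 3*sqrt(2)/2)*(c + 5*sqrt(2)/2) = c^4 + 3*c^3 + 4*sqrt(2)*c^3 + 7*c^2/2 + 12*sqrt(2)*c^2 - 16*sqrt(2)*c + 45*c/2 - 30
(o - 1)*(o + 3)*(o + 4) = o^3 + 6*o^2 + 5*o - 12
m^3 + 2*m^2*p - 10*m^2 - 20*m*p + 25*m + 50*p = (m - 5)^2*(m + 2*p)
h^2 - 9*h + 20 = (h - 5)*(h - 4)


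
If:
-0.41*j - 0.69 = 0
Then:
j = -1.68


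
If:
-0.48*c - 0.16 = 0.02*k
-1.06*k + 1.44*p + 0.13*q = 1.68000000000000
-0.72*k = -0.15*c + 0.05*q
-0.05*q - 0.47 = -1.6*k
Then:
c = -0.34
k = 0.18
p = 1.63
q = -3.62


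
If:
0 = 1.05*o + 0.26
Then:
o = -0.25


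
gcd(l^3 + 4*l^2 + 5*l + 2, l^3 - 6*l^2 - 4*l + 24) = l + 2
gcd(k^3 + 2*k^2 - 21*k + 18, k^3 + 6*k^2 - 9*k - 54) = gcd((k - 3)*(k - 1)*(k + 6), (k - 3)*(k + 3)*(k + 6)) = k^2 + 3*k - 18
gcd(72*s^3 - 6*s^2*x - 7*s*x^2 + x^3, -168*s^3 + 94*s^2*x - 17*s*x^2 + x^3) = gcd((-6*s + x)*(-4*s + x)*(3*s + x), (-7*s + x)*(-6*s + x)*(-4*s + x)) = 24*s^2 - 10*s*x + x^2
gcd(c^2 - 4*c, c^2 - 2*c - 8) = c - 4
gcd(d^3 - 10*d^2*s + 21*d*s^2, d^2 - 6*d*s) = d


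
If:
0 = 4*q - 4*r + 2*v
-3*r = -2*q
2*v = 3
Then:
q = -9/4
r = -3/2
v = 3/2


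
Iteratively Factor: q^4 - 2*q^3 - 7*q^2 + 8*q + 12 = (q + 2)*(q^3 - 4*q^2 + q + 6) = (q - 3)*(q + 2)*(q^2 - q - 2) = (q - 3)*(q - 2)*(q + 2)*(q + 1)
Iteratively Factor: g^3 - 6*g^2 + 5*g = (g)*(g^2 - 6*g + 5) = g*(g - 1)*(g - 5)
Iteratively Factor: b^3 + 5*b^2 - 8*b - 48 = (b - 3)*(b^2 + 8*b + 16) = (b - 3)*(b + 4)*(b + 4)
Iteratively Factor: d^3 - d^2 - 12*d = (d)*(d^2 - d - 12) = d*(d - 4)*(d + 3)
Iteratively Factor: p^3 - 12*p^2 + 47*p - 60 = (p - 3)*(p^2 - 9*p + 20) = (p - 5)*(p - 3)*(p - 4)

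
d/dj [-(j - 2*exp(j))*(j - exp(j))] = 3*j*exp(j) - 2*j - 4*exp(2*j) + 3*exp(j)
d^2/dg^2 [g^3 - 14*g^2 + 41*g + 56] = 6*g - 28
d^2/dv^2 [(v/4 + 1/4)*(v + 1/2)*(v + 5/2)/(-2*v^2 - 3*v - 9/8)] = 4*(v + 6)/(256*v^4 + 768*v^3 + 864*v^2 + 432*v + 81)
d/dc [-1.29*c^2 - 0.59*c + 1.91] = -2.58*c - 0.59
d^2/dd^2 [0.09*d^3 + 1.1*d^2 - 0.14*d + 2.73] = 0.54*d + 2.2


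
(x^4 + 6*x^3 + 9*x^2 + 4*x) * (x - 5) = x^5 + x^4 - 21*x^3 - 41*x^2 - 20*x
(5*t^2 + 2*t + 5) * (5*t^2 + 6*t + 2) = 25*t^4 + 40*t^3 + 47*t^2 + 34*t + 10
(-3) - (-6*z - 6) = 6*z + 3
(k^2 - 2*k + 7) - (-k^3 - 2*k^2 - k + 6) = k^3 + 3*k^2 - k + 1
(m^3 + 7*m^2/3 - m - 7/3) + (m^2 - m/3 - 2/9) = m^3 + 10*m^2/3 - 4*m/3 - 23/9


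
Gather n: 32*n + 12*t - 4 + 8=32*n + 12*t + 4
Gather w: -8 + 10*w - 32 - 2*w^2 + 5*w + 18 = -2*w^2 + 15*w - 22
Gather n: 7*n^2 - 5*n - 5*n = 7*n^2 - 10*n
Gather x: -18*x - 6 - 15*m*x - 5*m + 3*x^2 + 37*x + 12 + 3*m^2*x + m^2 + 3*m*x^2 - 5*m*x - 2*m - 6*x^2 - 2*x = m^2 - 7*m + x^2*(3*m - 3) + x*(3*m^2 - 20*m + 17) + 6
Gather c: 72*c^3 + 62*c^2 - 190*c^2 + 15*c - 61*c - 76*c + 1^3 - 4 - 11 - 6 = 72*c^3 - 128*c^2 - 122*c - 20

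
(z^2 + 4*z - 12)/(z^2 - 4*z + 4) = (z + 6)/(z - 2)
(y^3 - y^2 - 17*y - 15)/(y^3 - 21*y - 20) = (y + 3)/(y + 4)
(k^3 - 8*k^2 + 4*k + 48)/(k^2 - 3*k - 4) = (k^2 - 4*k - 12)/(k + 1)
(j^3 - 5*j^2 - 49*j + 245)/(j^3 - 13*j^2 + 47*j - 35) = (j + 7)/(j - 1)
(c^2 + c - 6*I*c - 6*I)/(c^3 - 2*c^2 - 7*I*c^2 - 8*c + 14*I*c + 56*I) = (c^2 + c*(1 - 6*I) - 6*I)/(c^3 + c^2*(-2 - 7*I) + c*(-8 + 14*I) + 56*I)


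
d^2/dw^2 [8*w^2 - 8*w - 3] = 16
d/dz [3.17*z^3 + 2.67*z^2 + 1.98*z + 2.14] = 9.51*z^2 + 5.34*z + 1.98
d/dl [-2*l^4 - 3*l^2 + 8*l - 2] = -8*l^3 - 6*l + 8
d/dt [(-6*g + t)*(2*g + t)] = -4*g + 2*t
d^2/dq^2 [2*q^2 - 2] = 4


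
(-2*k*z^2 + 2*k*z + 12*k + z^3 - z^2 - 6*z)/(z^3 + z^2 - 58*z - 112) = (-2*k*z + 6*k + z^2 - 3*z)/(z^2 - z - 56)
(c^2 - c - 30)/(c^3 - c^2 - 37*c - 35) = (c - 6)/(c^2 - 6*c - 7)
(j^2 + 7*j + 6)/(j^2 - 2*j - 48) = (j + 1)/(j - 8)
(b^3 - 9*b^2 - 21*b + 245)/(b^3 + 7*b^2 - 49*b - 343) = (b^2 - 2*b - 35)/(b^2 + 14*b + 49)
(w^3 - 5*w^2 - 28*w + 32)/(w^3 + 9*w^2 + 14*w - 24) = (w - 8)/(w + 6)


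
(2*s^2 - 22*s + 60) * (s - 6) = 2*s^3 - 34*s^2 + 192*s - 360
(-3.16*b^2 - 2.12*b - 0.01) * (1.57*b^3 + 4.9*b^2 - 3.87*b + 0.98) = -4.9612*b^5 - 18.8124*b^4 + 1.8255*b^3 + 5.0586*b^2 - 2.0389*b - 0.0098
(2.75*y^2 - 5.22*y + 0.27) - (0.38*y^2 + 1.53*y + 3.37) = 2.37*y^2 - 6.75*y - 3.1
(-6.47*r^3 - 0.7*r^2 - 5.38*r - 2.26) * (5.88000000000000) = -38.0436*r^3 - 4.116*r^2 - 31.6344*r - 13.2888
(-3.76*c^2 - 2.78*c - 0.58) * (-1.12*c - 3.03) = 4.2112*c^3 + 14.5064*c^2 + 9.073*c + 1.7574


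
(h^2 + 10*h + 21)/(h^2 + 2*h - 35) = (h + 3)/(h - 5)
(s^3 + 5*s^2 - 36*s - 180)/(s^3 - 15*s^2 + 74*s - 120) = (s^2 + 11*s + 30)/(s^2 - 9*s + 20)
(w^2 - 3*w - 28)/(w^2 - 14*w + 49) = (w + 4)/(w - 7)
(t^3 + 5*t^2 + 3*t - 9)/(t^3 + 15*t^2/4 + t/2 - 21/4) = 4*(t + 3)/(4*t + 7)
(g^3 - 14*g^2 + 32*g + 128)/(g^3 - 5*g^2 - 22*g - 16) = (g - 8)/(g + 1)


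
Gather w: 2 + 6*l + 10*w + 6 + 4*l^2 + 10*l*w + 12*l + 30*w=4*l^2 + 18*l + w*(10*l + 40) + 8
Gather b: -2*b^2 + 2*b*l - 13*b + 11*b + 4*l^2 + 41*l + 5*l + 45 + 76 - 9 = -2*b^2 + b*(2*l - 2) + 4*l^2 + 46*l + 112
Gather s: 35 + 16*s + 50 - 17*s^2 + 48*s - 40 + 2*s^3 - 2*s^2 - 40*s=2*s^3 - 19*s^2 + 24*s + 45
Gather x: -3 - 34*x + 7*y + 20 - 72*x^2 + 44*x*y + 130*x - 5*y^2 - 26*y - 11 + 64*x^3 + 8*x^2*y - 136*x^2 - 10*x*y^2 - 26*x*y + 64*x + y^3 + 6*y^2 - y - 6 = 64*x^3 + x^2*(8*y - 208) + x*(-10*y^2 + 18*y + 160) + y^3 + y^2 - 20*y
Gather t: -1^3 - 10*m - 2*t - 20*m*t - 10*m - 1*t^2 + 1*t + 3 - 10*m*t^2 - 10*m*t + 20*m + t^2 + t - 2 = -10*m*t^2 - 30*m*t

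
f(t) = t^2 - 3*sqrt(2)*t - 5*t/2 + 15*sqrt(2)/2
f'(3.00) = -0.74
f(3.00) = -0.62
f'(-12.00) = -30.74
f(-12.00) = 235.52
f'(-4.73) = -16.20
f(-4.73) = 64.87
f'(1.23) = -4.28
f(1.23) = 3.83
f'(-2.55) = -11.84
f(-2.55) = 34.30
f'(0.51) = -5.72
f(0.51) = 7.43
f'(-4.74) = -16.22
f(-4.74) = 65.03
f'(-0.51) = -7.76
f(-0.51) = 14.31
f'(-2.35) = -11.44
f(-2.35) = 31.97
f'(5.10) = 3.46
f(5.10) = 2.23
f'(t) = 2*t - 3*sqrt(2) - 5/2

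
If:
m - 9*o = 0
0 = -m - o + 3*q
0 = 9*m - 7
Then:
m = 7/9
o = 7/81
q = 70/243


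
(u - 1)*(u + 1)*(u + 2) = u^3 + 2*u^2 - u - 2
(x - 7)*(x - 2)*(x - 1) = x^3 - 10*x^2 + 23*x - 14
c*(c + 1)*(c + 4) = c^3 + 5*c^2 + 4*c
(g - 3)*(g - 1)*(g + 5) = g^3 + g^2 - 17*g + 15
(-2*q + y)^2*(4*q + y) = 16*q^3 - 12*q^2*y + y^3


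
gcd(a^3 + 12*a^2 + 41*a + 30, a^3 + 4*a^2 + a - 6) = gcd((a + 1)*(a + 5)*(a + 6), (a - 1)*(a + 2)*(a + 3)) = 1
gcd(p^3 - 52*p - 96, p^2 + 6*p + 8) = p + 2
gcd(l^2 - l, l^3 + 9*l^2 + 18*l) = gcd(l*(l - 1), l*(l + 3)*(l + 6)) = l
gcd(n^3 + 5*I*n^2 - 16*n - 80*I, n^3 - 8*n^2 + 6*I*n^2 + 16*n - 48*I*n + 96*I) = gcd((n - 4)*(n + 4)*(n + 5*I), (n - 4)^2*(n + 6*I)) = n - 4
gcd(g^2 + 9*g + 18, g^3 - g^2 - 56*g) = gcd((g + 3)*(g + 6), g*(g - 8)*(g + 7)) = 1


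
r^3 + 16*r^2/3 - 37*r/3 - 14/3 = (r - 2)*(r + 1/3)*(r + 7)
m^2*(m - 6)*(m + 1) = m^4 - 5*m^3 - 6*m^2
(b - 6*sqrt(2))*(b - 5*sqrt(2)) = b^2 - 11*sqrt(2)*b + 60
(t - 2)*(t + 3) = t^2 + t - 6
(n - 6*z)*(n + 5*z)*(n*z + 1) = n^3*z - n^2*z^2 + n^2 - 30*n*z^3 - n*z - 30*z^2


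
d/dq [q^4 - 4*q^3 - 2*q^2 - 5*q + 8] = 4*q^3 - 12*q^2 - 4*q - 5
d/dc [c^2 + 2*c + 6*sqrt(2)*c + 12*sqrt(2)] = 2*c + 2 + 6*sqrt(2)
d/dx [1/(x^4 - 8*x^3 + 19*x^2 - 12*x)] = 2*(-2*x^3 + 12*x^2 - 19*x + 6)/(x^2*(x^3 - 8*x^2 + 19*x - 12)^2)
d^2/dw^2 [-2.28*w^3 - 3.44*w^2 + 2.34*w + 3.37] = -13.68*w - 6.88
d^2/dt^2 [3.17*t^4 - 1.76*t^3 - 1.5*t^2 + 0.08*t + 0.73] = 38.04*t^2 - 10.56*t - 3.0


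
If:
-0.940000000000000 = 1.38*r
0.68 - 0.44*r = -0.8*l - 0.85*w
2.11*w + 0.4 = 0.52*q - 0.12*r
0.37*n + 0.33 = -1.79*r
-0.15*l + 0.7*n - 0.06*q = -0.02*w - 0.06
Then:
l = -32.55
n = 2.40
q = 120.24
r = -0.68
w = 29.48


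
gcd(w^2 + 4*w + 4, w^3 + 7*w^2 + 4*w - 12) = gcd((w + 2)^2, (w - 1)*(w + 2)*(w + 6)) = w + 2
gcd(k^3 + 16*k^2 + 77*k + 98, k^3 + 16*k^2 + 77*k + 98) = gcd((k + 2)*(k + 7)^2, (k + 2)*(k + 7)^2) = k^3 + 16*k^2 + 77*k + 98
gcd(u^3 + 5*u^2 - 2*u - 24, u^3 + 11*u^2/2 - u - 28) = u^2 + 2*u - 8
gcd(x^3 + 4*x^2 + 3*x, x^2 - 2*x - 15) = x + 3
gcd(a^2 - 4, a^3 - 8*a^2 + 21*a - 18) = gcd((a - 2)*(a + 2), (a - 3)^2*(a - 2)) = a - 2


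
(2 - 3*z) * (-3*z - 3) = 9*z^2 + 3*z - 6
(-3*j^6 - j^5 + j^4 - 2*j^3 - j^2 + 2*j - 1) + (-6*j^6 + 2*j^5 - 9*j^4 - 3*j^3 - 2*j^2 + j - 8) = -9*j^6 + j^5 - 8*j^4 - 5*j^3 - 3*j^2 + 3*j - 9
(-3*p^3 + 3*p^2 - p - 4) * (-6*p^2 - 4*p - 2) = 18*p^5 - 6*p^4 + 22*p^2 + 18*p + 8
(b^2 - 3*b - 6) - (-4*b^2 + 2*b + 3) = 5*b^2 - 5*b - 9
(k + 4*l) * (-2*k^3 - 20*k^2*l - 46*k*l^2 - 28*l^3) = -2*k^4 - 28*k^3*l - 126*k^2*l^2 - 212*k*l^3 - 112*l^4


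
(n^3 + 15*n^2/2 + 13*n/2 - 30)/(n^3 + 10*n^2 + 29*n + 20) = (n - 3/2)/(n + 1)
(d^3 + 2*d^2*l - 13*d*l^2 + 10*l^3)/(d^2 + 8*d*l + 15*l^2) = (d^2 - 3*d*l + 2*l^2)/(d + 3*l)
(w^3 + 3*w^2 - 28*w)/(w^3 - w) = (w^2 + 3*w - 28)/(w^2 - 1)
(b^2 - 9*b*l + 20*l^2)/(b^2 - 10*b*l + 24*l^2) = (b - 5*l)/(b - 6*l)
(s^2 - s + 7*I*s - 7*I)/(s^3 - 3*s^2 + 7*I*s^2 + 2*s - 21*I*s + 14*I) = 1/(s - 2)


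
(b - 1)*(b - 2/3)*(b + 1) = b^3 - 2*b^2/3 - b + 2/3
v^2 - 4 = (v - 2)*(v + 2)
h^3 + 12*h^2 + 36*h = h*(h + 6)^2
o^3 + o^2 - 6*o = o*(o - 2)*(o + 3)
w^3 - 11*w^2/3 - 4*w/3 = w*(w - 4)*(w + 1/3)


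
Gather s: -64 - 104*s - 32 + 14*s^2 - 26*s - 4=14*s^2 - 130*s - 100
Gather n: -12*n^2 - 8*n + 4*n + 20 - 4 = -12*n^2 - 4*n + 16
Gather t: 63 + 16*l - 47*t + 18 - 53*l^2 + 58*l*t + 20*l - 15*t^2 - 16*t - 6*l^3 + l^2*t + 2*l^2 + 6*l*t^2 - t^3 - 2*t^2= -6*l^3 - 51*l^2 + 36*l - t^3 + t^2*(6*l - 17) + t*(l^2 + 58*l - 63) + 81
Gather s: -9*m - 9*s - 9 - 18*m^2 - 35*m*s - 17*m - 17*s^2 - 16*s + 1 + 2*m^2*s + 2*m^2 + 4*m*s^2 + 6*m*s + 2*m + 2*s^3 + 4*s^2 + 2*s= -16*m^2 - 24*m + 2*s^3 + s^2*(4*m - 13) + s*(2*m^2 - 29*m - 23) - 8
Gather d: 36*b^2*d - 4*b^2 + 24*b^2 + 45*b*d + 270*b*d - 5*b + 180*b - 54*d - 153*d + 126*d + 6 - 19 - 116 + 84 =20*b^2 + 175*b + d*(36*b^2 + 315*b - 81) - 45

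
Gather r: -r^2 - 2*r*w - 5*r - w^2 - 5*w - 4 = -r^2 + r*(-2*w - 5) - w^2 - 5*w - 4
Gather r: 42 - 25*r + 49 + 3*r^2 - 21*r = 3*r^2 - 46*r + 91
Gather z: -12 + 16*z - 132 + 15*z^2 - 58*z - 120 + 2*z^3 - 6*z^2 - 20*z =2*z^3 + 9*z^2 - 62*z - 264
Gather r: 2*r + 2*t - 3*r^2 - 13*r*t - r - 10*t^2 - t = -3*r^2 + r*(1 - 13*t) - 10*t^2 + t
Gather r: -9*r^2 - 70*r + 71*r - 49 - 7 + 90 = -9*r^2 + r + 34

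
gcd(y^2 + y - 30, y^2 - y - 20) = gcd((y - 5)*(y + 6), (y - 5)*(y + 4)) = y - 5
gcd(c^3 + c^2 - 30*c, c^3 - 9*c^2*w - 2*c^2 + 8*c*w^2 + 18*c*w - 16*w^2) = 1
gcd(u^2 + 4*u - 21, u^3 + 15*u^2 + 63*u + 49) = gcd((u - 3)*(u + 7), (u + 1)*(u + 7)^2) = u + 7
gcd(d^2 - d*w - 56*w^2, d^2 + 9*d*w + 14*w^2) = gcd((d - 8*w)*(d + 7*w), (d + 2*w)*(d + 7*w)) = d + 7*w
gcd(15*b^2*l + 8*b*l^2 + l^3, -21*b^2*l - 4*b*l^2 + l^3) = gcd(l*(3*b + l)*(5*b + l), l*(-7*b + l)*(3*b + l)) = 3*b*l + l^2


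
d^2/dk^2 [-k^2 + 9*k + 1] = -2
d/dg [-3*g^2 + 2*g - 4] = 2 - 6*g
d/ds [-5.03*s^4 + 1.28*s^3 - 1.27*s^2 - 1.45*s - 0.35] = -20.12*s^3 + 3.84*s^2 - 2.54*s - 1.45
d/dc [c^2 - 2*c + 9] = 2*c - 2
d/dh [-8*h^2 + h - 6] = 1 - 16*h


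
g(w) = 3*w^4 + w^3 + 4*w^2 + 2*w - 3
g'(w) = 12*w^3 + 3*w^2 + 8*w + 2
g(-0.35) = -3.21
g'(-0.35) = -0.95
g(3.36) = 469.18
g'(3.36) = 517.95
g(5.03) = 2155.93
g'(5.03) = 1645.31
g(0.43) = -1.22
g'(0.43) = 6.95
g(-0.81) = -1.24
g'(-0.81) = -8.89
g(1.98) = 70.51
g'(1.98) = 122.75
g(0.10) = -2.76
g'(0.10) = 2.84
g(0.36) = -1.66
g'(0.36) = 5.83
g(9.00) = 20751.00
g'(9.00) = 9065.00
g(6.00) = 4257.00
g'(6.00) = 2750.00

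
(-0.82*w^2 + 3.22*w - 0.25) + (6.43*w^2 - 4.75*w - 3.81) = 5.61*w^2 - 1.53*w - 4.06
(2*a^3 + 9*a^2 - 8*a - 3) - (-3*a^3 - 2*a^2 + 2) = 5*a^3 + 11*a^2 - 8*a - 5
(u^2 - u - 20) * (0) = 0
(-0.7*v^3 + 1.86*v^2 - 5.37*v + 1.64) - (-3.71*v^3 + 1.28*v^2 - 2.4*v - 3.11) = 3.01*v^3 + 0.58*v^2 - 2.97*v + 4.75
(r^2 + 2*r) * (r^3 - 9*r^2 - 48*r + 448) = r^5 - 7*r^4 - 66*r^3 + 352*r^2 + 896*r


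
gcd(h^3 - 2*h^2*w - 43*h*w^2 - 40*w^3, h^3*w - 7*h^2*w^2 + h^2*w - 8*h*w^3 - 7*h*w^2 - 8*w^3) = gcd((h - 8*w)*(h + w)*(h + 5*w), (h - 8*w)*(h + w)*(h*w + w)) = -h^2 + 7*h*w + 8*w^2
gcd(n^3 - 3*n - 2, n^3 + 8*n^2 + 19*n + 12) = n + 1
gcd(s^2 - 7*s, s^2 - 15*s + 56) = s - 7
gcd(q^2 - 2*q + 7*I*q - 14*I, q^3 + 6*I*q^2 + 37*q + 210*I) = q + 7*I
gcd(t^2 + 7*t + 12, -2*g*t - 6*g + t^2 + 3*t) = t + 3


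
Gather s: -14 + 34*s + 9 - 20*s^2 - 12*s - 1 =-20*s^2 + 22*s - 6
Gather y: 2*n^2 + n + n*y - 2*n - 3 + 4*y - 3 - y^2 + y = 2*n^2 - n - y^2 + y*(n + 5) - 6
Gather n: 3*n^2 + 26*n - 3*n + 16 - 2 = 3*n^2 + 23*n + 14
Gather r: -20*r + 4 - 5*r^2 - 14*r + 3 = -5*r^2 - 34*r + 7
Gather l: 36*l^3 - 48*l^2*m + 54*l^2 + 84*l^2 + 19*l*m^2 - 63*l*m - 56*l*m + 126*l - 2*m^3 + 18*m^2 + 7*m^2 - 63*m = 36*l^3 + l^2*(138 - 48*m) + l*(19*m^2 - 119*m + 126) - 2*m^3 + 25*m^2 - 63*m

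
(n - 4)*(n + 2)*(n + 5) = n^3 + 3*n^2 - 18*n - 40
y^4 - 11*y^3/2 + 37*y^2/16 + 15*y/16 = y*(y - 5)*(y - 3/4)*(y + 1/4)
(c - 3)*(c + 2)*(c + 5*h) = c^3 + 5*c^2*h - c^2 - 5*c*h - 6*c - 30*h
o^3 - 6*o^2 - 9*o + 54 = (o - 6)*(o - 3)*(o + 3)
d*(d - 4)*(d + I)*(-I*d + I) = -I*d^4 + d^3 + 5*I*d^3 - 5*d^2 - 4*I*d^2 + 4*d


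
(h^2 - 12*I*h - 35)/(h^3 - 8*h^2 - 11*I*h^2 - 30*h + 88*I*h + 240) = (h - 7*I)/(h^2 + h*(-8 - 6*I) + 48*I)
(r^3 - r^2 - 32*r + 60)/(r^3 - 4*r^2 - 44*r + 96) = (r - 5)/(r - 8)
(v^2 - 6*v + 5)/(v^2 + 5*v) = (v^2 - 6*v + 5)/(v*(v + 5))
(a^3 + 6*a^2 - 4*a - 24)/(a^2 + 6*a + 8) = (a^2 + 4*a - 12)/(a + 4)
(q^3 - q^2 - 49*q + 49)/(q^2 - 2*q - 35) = (q^2 + 6*q - 7)/(q + 5)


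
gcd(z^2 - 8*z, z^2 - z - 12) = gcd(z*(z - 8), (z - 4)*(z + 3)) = 1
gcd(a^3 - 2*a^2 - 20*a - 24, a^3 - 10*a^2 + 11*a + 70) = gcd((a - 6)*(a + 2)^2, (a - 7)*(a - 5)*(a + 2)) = a + 2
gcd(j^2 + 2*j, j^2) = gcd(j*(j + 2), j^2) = j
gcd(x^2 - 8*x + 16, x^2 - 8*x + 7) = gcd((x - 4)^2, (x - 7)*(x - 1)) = 1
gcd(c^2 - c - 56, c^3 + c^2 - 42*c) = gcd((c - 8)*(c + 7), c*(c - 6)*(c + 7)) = c + 7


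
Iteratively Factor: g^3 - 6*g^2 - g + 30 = (g + 2)*(g^2 - 8*g + 15) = (g - 3)*(g + 2)*(g - 5)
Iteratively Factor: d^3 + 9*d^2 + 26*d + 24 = (d + 3)*(d^2 + 6*d + 8) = (d + 3)*(d + 4)*(d + 2)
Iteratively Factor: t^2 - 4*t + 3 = (t - 1)*(t - 3)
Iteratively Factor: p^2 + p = (p)*(p + 1)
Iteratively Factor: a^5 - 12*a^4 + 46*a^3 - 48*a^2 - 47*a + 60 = (a - 3)*(a^4 - 9*a^3 + 19*a^2 + 9*a - 20) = (a - 4)*(a - 3)*(a^3 - 5*a^2 - a + 5) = (a - 4)*(a - 3)*(a + 1)*(a^2 - 6*a + 5) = (a - 5)*(a - 4)*(a - 3)*(a + 1)*(a - 1)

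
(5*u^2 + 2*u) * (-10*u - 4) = -50*u^3 - 40*u^2 - 8*u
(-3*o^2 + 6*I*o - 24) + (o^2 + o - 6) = -2*o^2 + o + 6*I*o - 30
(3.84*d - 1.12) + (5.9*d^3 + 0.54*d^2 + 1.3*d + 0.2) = 5.9*d^3 + 0.54*d^2 + 5.14*d - 0.92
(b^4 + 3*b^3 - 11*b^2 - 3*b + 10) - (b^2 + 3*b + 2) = b^4 + 3*b^3 - 12*b^2 - 6*b + 8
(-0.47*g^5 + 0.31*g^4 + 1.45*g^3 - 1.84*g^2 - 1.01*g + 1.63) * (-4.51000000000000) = 2.1197*g^5 - 1.3981*g^4 - 6.5395*g^3 + 8.2984*g^2 + 4.5551*g - 7.3513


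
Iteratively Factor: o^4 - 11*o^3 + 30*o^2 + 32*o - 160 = (o - 4)*(o^3 - 7*o^2 + 2*o + 40) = (o - 5)*(o - 4)*(o^2 - 2*o - 8) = (o - 5)*(o - 4)^2*(o + 2)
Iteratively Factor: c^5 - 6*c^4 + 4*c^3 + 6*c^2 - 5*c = (c - 1)*(c^4 - 5*c^3 - c^2 + 5*c) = (c - 5)*(c - 1)*(c^3 - c) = (c - 5)*(c - 1)^2*(c^2 + c) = (c - 5)*(c - 1)^2*(c + 1)*(c)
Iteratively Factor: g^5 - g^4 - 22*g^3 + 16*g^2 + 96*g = (g - 4)*(g^4 + 3*g^3 - 10*g^2 - 24*g) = (g - 4)*(g + 4)*(g^3 - g^2 - 6*g) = (g - 4)*(g - 3)*(g + 4)*(g^2 + 2*g) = g*(g - 4)*(g - 3)*(g + 4)*(g + 2)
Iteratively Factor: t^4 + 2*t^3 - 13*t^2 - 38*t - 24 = (t + 3)*(t^3 - t^2 - 10*t - 8) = (t + 1)*(t + 3)*(t^2 - 2*t - 8) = (t - 4)*(t + 1)*(t + 3)*(t + 2)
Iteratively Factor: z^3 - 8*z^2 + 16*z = (z - 4)*(z^2 - 4*z) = z*(z - 4)*(z - 4)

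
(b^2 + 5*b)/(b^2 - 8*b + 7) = b*(b + 5)/(b^2 - 8*b + 7)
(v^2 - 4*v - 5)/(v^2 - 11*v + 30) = (v + 1)/(v - 6)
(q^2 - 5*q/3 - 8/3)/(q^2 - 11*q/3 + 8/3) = (q + 1)/(q - 1)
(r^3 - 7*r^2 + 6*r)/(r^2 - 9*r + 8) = r*(r - 6)/(r - 8)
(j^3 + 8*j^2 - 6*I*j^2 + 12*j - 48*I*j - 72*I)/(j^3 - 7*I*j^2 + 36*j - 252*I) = (j^2 + 8*j + 12)/(j^2 - I*j + 42)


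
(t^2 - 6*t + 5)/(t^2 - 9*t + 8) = (t - 5)/(t - 8)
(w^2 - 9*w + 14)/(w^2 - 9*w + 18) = (w^2 - 9*w + 14)/(w^2 - 9*w + 18)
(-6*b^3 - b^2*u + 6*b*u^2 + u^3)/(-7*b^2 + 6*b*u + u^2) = (6*b^2 + 7*b*u + u^2)/(7*b + u)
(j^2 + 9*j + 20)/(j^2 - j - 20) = (j + 5)/(j - 5)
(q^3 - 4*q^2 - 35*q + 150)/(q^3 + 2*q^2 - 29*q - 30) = (q - 5)/(q + 1)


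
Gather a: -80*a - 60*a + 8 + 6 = 14 - 140*a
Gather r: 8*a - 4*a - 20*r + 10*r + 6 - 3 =4*a - 10*r + 3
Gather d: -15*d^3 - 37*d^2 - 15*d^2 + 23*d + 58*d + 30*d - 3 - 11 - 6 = -15*d^3 - 52*d^2 + 111*d - 20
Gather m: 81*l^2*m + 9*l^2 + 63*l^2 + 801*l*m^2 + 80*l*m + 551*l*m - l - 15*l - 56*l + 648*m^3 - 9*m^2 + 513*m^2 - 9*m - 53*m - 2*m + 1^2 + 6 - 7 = 72*l^2 - 72*l + 648*m^3 + m^2*(801*l + 504) + m*(81*l^2 + 631*l - 64)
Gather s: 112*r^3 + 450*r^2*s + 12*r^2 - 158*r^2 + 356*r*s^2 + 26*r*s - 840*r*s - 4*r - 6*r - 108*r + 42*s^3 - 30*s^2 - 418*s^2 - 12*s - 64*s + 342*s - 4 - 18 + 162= 112*r^3 - 146*r^2 - 118*r + 42*s^3 + s^2*(356*r - 448) + s*(450*r^2 - 814*r + 266) + 140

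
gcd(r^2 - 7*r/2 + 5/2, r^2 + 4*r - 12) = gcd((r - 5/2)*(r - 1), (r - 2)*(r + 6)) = 1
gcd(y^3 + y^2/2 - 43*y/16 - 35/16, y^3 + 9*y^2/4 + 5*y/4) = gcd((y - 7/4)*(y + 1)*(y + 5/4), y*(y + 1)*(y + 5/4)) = y^2 + 9*y/4 + 5/4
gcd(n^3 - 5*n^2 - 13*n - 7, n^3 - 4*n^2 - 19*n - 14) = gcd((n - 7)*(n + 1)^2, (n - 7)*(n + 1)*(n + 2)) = n^2 - 6*n - 7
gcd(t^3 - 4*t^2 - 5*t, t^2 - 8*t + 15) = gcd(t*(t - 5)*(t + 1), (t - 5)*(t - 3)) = t - 5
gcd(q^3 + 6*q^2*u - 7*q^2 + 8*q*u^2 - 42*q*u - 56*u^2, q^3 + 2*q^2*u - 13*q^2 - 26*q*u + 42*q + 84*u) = q^2 + 2*q*u - 7*q - 14*u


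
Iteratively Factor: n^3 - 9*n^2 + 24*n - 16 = (n - 4)*(n^2 - 5*n + 4) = (n - 4)^2*(n - 1)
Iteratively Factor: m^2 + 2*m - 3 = (m - 1)*(m + 3)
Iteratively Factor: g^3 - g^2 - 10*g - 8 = (g + 1)*(g^2 - 2*g - 8) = (g - 4)*(g + 1)*(g + 2)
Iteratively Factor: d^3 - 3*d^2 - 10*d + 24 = (d - 4)*(d^2 + d - 6) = (d - 4)*(d - 2)*(d + 3)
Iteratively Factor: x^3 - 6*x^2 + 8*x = (x)*(x^2 - 6*x + 8) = x*(x - 4)*(x - 2)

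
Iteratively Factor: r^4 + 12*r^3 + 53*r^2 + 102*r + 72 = (r + 2)*(r^3 + 10*r^2 + 33*r + 36) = (r + 2)*(r + 3)*(r^2 + 7*r + 12) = (r + 2)*(r + 3)*(r + 4)*(r + 3)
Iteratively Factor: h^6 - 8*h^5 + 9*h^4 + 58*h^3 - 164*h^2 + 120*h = (h - 5)*(h^5 - 3*h^4 - 6*h^3 + 28*h^2 - 24*h) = h*(h - 5)*(h^4 - 3*h^3 - 6*h^2 + 28*h - 24) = h*(h - 5)*(h - 2)*(h^3 - h^2 - 8*h + 12) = h*(h - 5)*(h - 2)^2*(h^2 + h - 6) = h*(h - 5)*(h - 2)^2*(h + 3)*(h - 2)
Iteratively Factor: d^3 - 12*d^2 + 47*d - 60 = (d - 5)*(d^2 - 7*d + 12) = (d - 5)*(d - 4)*(d - 3)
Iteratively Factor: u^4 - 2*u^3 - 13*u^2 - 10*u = (u + 1)*(u^3 - 3*u^2 - 10*u) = (u - 5)*(u + 1)*(u^2 + 2*u) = (u - 5)*(u + 1)*(u + 2)*(u)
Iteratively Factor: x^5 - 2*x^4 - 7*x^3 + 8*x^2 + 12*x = (x)*(x^4 - 2*x^3 - 7*x^2 + 8*x + 12) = x*(x + 2)*(x^3 - 4*x^2 + x + 6) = x*(x + 1)*(x + 2)*(x^2 - 5*x + 6) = x*(x - 2)*(x + 1)*(x + 2)*(x - 3)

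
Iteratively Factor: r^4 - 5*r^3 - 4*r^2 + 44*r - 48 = (r + 3)*(r^3 - 8*r^2 + 20*r - 16) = (r - 2)*(r + 3)*(r^2 - 6*r + 8) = (r - 4)*(r - 2)*(r + 3)*(r - 2)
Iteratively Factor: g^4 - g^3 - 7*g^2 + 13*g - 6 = (g - 2)*(g^3 + g^2 - 5*g + 3) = (g - 2)*(g - 1)*(g^2 + 2*g - 3) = (g - 2)*(g - 1)*(g + 3)*(g - 1)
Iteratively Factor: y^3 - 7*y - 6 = (y + 1)*(y^2 - y - 6) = (y + 1)*(y + 2)*(y - 3)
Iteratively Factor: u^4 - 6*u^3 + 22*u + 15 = (u + 1)*(u^3 - 7*u^2 + 7*u + 15) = (u + 1)^2*(u^2 - 8*u + 15) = (u - 5)*(u + 1)^2*(u - 3)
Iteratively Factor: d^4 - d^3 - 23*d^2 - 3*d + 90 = (d + 3)*(d^3 - 4*d^2 - 11*d + 30) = (d + 3)^2*(d^2 - 7*d + 10) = (d - 2)*(d + 3)^2*(d - 5)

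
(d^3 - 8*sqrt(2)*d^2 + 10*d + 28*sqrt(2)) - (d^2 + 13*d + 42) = d^3 - 8*sqrt(2)*d^2 - d^2 - 3*d - 42 + 28*sqrt(2)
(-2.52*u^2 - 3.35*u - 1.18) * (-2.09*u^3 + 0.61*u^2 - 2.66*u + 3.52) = 5.2668*u^5 + 5.4643*u^4 + 7.1259*u^3 - 0.679199999999998*u^2 - 8.6532*u - 4.1536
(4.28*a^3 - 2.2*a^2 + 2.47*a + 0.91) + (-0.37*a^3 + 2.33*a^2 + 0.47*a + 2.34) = 3.91*a^3 + 0.13*a^2 + 2.94*a + 3.25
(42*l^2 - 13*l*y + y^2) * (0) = 0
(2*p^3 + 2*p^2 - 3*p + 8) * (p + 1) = 2*p^4 + 4*p^3 - p^2 + 5*p + 8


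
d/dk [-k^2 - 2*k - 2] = -2*k - 2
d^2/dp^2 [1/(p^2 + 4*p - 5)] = 2*(-p^2 - 4*p + 4*(p + 2)^2 + 5)/(p^2 + 4*p - 5)^3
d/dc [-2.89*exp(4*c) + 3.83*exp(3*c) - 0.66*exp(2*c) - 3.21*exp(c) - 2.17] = (-11.56*exp(3*c) + 11.49*exp(2*c) - 1.32*exp(c) - 3.21)*exp(c)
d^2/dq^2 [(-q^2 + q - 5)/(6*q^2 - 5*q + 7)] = 2*(6*q^3 - 414*q^2 + 324*q + 71)/(216*q^6 - 540*q^5 + 1206*q^4 - 1385*q^3 + 1407*q^2 - 735*q + 343)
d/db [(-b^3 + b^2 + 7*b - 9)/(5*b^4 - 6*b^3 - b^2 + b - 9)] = (5*b^6 - 10*b^5 - 98*b^4 + 262*b^3 - 127*b^2 - 36*b - 54)/(25*b^8 - 60*b^7 + 26*b^6 + 22*b^5 - 101*b^4 + 106*b^3 + 19*b^2 - 18*b + 81)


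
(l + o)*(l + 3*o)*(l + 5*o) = l^3 + 9*l^2*o + 23*l*o^2 + 15*o^3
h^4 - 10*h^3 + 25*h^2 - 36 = (h - 6)*(h - 3)*(h - 2)*(h + 1)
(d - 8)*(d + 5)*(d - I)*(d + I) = d^4 - 3*d^3 - 39*d^2 - 3*d - 40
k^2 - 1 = (k - 1)*(k + 1)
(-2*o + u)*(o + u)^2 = -2*o^3 - 3*o^2*u + u^3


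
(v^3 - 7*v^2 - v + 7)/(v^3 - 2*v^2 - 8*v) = (-v^3 + 7*v^2 + v - 7)/(v*(-v^2 + 2*v + 8))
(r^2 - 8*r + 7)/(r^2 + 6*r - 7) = (r - 7)/(r + 7)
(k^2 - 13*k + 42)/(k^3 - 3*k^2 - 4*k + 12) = (k^2 - 13*k + 42)/(k^3 - 3*k^2 - 4*k + 12)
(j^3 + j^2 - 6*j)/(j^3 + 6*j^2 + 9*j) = (j - 2)/(j + 3)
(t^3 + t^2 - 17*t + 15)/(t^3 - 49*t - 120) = (t^2 - 4*t + 3)/(t^2 - 5*t - 24)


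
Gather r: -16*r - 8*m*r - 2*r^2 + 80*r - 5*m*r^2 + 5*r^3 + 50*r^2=5*r^3 + r^2*(48 - 5*m) + r*(64 - 8*m)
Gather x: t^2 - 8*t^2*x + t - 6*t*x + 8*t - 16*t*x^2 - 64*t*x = t^2 - 16*t*x^2 + 9*t + x*(-8*t^2 - 70*t)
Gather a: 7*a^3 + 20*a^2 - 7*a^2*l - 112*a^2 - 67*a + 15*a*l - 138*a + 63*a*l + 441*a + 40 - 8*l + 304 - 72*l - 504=7*a^3 + a^2*(-7*l - 92) + a*(78*l + 236) - 80*l - 160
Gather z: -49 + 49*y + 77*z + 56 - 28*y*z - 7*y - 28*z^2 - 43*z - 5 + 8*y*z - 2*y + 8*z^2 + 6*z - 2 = 40*y - 20*z^2 + z*(40 - 20*y)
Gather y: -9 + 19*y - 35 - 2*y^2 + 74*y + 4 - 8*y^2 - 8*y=-10*y^2 + 85*y - 40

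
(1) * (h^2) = h^2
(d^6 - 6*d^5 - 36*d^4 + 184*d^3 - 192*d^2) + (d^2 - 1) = d^6 - 6*d^5 - 36*d^4 + 184*d^3 - 191*d^2 - 1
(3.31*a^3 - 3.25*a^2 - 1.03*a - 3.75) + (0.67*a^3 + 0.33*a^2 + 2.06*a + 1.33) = 3.98*a^3 - 2.92*a^2 + 1.03*a - 2.42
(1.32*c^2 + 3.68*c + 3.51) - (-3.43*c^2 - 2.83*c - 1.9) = 4.75*c^2 + 6.51*c + 5.41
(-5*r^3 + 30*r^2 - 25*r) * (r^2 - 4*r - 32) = -5*r^5 + 50*r^4 + 15*r^3 - 860*r^2 + 800*r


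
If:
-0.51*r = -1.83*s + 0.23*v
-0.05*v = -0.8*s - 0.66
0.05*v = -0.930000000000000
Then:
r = 1.26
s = -1.99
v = -18.60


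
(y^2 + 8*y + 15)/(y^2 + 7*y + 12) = (y + 5)/(y + 4)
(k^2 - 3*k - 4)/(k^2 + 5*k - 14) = (k^2 - 3*k - 4)/(k^2 + 5*k - 14)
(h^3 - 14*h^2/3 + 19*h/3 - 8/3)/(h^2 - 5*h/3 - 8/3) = (h^2 - 2*h + 1)/(h + 1)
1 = 1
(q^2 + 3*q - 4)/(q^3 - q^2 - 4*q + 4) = (q + 4)/(q^2 - 4)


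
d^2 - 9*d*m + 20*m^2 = (d - 5*m)*(d - 4*m)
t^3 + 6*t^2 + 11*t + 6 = (t + 1)*(t + 2)*(t + 3)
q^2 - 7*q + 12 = (q - 4)*(q - 3)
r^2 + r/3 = r*(r + 1/3)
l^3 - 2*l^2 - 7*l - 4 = (l - 4)*(l + 1)^2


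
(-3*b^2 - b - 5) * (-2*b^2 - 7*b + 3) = 6*b^4 + 23*b^3 + 8*b^2 + 32*b - 15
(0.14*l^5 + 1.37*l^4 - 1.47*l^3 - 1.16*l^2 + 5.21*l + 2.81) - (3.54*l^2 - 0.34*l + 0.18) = 0.14*l^5 + 1.37*l^4 - 1.47*l^3 - 4.7*l^2 + 5.55*l + 2.63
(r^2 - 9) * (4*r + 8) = 4*r^3 + 8*r^2 - 36*r - 72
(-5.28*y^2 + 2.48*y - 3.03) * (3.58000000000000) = -18.9024*y^2 + 8.8784*y - 10.8474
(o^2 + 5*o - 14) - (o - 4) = o^2 + 4*o - 10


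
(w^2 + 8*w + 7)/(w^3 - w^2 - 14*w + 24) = (w^2 + 8*w + 7)/(w^3 - w^2 - 14*w + 24)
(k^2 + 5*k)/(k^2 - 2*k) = (k + 5)/(k - 2)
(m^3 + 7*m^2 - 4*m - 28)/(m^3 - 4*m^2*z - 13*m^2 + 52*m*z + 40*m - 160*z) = (m^3 + 7*m^2 - 4*m - 28)/(m^3 - 4*m^2*z - 13*m^2 + 52*m*z + 40*m - 160*z)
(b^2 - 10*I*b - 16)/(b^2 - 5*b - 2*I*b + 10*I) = (b - 8*I)/(b - 5)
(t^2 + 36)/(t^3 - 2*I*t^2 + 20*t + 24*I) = (t + 6*I)/(t^2 + 4*I*t - 4)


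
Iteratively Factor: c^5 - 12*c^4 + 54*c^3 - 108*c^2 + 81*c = (c - 3)*(c^4 - 9*c^3 + 27*c^2 - 27*c) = (c - 3)^2*(c^3 - 6*c^2 + 9*c) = c*(c - 3)^2*(c^2 - 6*c + 9) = c*(c - 3)^3*(c - 3)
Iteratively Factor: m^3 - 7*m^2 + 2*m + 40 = (m - 4)*(m^2 - 3*m - 10) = (m - 5)*(m - 4)*(m + 2)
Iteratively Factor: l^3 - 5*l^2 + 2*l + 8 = (l - 4)*(l^2 - l - 2) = (l - 4)*(l + 1)*(l - 2)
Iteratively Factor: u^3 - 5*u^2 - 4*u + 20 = (u + 2)*(u^2 - 7*u + 10) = (u - 5)*(u + 2)*(u - 2)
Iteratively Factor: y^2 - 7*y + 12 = (y - 3)*(y - 4)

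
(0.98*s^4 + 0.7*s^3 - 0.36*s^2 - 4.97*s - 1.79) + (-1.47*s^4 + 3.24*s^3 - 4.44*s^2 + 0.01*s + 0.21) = -0.49*s^4 + 3.94*s^3 - 4.8*s^2 - 4.96*s - 1.58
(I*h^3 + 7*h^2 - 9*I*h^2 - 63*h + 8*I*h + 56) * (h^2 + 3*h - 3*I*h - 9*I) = I*h^5 + 10*h^4 - 6*I*h^4 - 60*h^3 - 40*I*h^3 - 190*h^2 + 150*I*h^2 + 240*h + 399*I*h - 504*I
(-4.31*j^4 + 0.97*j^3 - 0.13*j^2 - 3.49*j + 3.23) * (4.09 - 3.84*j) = 16.5504*j^5 - 21.3527*j^4 + 4.4665*j^3 + 12.8699*j^2 - 26.6773*j + 13.2107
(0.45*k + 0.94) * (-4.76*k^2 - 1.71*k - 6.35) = -2.142*k^3 - 5.2439*k^2 - 4.4649*k - 5.969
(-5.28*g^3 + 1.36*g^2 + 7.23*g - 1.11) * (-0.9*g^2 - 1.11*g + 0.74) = 4.752*g^5 + 4.6368*g^4 - 11.9238*g^3 - 6.0199*g^2 + 6.5823*g - 0.8214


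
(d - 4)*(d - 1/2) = d^2 - 9*d/2 + 2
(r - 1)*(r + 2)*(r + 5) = r^3 + 6*r^2 + 3*r - 10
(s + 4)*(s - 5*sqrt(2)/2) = s^2 - 5*sqrt(2)*s/2 + 4*s - 10*sqrt(2)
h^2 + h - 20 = (h - 4)*(h + 5)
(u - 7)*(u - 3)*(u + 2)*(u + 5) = u^4 - 3*u^3 - 39*u^2 + 47*u + 210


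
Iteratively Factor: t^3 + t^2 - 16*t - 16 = (t + 1)*(t^2 - 16) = (t - 4)*(t + 1)*(t + 4)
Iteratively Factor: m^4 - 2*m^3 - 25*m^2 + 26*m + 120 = (m - 3)*(m^3 + m^2 - 22*m - 40) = (m - 5)*(m - 3)*(m^2 + 6*m + 8) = (m - 5)*(m - 3)*(m + 2)*(m + 4)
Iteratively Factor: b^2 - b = (b)*(b - 1)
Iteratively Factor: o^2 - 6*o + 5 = (o - 1)*(o - 5)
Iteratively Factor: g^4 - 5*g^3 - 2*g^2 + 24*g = (g - 4)*(g^3 - g^2 - 6*g) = g*(g - 4)*(g^2 - g - 6) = g*(g - 4)*(g + 2)*(g - 3)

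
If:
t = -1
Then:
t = -1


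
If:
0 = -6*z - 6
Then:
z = -1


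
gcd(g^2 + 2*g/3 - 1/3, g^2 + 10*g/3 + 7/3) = g + 1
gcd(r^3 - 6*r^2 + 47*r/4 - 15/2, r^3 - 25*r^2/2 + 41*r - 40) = r^2 - 9*r/2 + 5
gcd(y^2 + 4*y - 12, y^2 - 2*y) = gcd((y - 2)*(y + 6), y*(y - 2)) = y - 2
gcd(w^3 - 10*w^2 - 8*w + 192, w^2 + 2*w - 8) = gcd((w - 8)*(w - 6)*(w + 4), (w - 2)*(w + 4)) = w + 4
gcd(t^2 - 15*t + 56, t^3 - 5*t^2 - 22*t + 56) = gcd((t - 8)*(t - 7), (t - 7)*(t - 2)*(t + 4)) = t - 7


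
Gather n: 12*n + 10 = 12*n + 10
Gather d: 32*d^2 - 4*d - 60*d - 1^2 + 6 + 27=32*d^2 - 64*d + 32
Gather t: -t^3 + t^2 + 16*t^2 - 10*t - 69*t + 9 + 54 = -t^3 + 17*t^2 - 79*t + 63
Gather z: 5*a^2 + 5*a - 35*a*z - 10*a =5*a^2 - 35*a*z - 5*a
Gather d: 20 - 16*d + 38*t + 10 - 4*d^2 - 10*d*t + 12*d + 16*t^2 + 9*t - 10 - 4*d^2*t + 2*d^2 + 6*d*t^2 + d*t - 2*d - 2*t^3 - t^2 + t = d^2*(-4*t - 2) + d*(6*t^2 - 9*t - 6) - 2*t^3 + 15*t^2 + 48*t + 20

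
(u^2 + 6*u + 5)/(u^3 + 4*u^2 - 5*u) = (u + 1)/(u*(u - 1))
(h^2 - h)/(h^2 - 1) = h/(h + 1)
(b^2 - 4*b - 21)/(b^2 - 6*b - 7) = (b + 3)/(b + 1)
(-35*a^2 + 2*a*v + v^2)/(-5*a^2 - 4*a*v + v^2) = (7*a + v)/(a + v)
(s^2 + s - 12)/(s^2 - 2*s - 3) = (s + 4)/(s + 1)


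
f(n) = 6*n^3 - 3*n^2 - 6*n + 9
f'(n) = 18*n^2 - 6*n - 6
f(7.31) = 2148.54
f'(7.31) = 911.99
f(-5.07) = -819.64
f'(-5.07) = 487.11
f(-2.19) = -55.27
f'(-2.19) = 93.47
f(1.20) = 7.85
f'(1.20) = 12.72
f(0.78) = 5.34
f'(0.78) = 0.27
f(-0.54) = 10.42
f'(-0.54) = 2.49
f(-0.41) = 10.54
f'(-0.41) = -0.51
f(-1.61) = -14.16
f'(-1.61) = 50.32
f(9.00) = 4086.00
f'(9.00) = 1398.00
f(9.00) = 4086.00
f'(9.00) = 1398.00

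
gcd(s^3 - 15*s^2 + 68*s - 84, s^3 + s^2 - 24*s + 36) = s - 2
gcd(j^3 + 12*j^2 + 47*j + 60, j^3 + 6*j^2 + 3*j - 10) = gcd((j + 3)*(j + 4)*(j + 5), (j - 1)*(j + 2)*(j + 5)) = j + 5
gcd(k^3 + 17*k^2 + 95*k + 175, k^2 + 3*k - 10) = k + 5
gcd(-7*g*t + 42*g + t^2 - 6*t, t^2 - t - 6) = 1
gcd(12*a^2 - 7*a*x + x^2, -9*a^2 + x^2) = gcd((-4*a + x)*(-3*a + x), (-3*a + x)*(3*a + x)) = -3*a + x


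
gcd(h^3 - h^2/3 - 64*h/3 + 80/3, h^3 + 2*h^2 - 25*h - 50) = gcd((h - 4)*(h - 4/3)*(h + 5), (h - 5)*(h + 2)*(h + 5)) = h + 5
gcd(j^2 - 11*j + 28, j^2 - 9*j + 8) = 1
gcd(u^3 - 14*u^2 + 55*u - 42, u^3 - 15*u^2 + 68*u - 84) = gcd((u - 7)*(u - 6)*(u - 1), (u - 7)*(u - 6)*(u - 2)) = u^2 - 13*u + 42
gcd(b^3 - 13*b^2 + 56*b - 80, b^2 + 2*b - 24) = b - 4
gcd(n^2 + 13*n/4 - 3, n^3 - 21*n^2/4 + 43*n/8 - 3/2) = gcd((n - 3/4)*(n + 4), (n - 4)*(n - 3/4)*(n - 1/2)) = n - 3/4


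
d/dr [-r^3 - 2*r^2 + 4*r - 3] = -3*r^2 - 4*r + 4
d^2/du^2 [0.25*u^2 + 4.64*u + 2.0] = 0.500000000000000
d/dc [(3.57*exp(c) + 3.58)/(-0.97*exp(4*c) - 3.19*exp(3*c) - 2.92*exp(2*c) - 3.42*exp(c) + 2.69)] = (10.3887*exp(4*c) + 36.667*exp(3*c) + 44.685*exp(2*c) + 20.9072*exp(c) + 21.8469)*exp(c)/(0.9409*exp(8*c) + 6.1886*exp(7*c) + 15.8409*exp(6*c) + 25.2644*exp(5*c) + 25.1274*exp(4*c) + 2.8106*exp(3*c) - 4.0132*exp(2*c) - 18.3996*exp(c) + 7.2361)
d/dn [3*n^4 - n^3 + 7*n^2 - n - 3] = 12*n^3 - 3*n^2 + 14*n - 1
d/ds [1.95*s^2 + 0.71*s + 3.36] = 3.9*s + 0.71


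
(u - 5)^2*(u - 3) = u^3 - 13*u^2 + 55*u - 75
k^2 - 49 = (k - 7)*(k + 7)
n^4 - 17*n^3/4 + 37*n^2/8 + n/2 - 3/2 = (n - 2)^2*(n - 3/4)*(n + 1/2)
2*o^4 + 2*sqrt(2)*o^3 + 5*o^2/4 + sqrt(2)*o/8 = o*(o + sqrt(2)/2)*(sqrt(2)*o + 1/2)^2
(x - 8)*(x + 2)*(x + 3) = x^3 - 3*x^2 - 34*x - 48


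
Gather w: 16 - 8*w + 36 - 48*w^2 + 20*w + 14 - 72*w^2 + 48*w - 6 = -120*w^2 + 60*w + 60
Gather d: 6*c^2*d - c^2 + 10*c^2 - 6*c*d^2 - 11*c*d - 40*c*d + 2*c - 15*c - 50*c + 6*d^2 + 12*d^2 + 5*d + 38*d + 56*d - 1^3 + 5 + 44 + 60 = 9*c^2 - 63*c + d^2*(18 - 6*c) + d*(6*c^2 - 51*c + 99) + 108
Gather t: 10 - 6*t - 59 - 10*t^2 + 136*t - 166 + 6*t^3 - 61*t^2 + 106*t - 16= 6*t^3 - 71*t^2 + 236*t - 231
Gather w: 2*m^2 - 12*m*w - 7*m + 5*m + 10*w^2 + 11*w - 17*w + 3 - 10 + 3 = 2*m^2 - 2*m + 10*w^2 + w*(-12*m - 6) - 4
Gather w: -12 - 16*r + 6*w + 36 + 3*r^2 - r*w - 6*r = 3*r^2 - 22*r + w*(6 - r) + 24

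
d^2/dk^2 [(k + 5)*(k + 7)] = 2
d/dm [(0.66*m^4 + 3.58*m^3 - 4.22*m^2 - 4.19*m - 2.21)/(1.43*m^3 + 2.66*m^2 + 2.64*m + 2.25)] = (0.9438*m^6 + 3.5112*m^5 + 20.7846*m^4 + 36.8258*m^3 + 33.6505*m^2 - 7.2328*m - 3.5931)/(2.0449*m^6 + 7.6076*m^5 + 14.626*m^4 + 20.4798*m^3 + 18.9396*m^2 + 11.88*m + 5.0625)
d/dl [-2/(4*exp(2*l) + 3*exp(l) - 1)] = (16*exp(l) + 6)*exp(l)/(4*exp(2*l) + 3*exp(l) - 1)^2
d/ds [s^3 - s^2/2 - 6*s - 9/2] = 3*s^2 - s - 6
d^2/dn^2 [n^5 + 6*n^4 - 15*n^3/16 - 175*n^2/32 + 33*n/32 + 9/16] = 20*n^3 + 72*n^2 - 45*n/8 - 175/16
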